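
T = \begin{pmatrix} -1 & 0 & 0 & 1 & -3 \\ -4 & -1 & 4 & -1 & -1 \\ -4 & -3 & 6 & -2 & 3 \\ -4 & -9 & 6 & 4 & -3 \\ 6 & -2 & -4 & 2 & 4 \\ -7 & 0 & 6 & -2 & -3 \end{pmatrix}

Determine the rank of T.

Row reduce to echelon form.
R2 ← R2 − (4)·R1: [0, -1, 4, -5, 11]
R3 ← R3 − (4)·R1: [0, -3, 6, -6, 15]
R4 ← R4 − (4)·R1: [0, -9, 6, 0, 9]
R5 ← R5 + (6)·R1: [0, -2, -4, 8, -14]
R6 ← R6 − (7)·R1: [0, 0, 6, -9, 18]
R3 ← R3 − (3)·R2: [0, 0, -6, 9, -18]
R4 ← R4 − (9)·R2: [0, 0, -30, 45, -90]
R5 ← R5 − (2)·R2: [0, 0, -12, 18, -36]
R4 ← R4 − (5)·R3: [0, 0, 0, 0, 0]
R5 ← R5 − (2)·R3: [0, 0, 0, 0, 0]
R6 ← R6 + R3: [0, 0, 0, 0, 0]
Echelon form has 3 nonzero rows, so rank(T) = 3.

3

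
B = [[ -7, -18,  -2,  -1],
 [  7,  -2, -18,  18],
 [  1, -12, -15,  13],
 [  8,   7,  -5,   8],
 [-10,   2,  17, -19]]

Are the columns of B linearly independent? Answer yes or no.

yes

Row reduce B to echelon form.
R2 ← R2 + R1: [0, -20, -20, 17]
R3 ← R3 + (1/7)·R1: [0, -102/7, -107/7, 90/7]
R4 ← R4 + (8/7)·R1: [0, -95/7, -51/7, 48/7]
R5 ← R5 − (10/7)·R1: [0, 194/7, 139/7, -123/7]
R3 ← R3 − (51/70)·R2: [0, 0, -5/7, 33/70]
R4 ← R4 − (19/28)·R2: [0, 0, 44/7, -131/28]
R5 ← R5 + (97/70)·R2: [0, 0, -55/7, 419/70]
R4 ← R4 + (44/5)·R3: [0, 0, 0, -53/100]
R5 ← R5 − (11)·R3: [0, 0, 0, 4/5]
R5 ← R5 + (80/53)·R4: [0, 0, 0, 0]
4 pivots among 4 columns.
Every column is a pivot column, so the columns are linearly independent.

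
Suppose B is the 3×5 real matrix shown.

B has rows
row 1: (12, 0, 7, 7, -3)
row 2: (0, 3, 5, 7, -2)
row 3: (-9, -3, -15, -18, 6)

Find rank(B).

3

Row reduce to echelon form.
R3 ← R3 + (3/4)·R1: [0, -3, -39/4, -51/4, 15/4]
R3 ← R3 + R2: [0, 0, -19/4, -23/4, 7/4]
Echelon form has 3 nonzero rows, so rank(B) = 3.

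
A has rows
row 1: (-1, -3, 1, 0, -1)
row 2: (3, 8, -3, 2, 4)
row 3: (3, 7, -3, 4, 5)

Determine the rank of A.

Row reduce to echelon form.
R2 ← R2 + (3)·R1: [0, -1, 0, 2, 1]
R3 ← R3 + (3)·R1: [0, -2, 0, 4, 2]
R3 ← R3 − (2)·R2: [0, 0, 0, 0, 0]
Echelon form has 2 nonzero rows, so rank(A) = 2.

2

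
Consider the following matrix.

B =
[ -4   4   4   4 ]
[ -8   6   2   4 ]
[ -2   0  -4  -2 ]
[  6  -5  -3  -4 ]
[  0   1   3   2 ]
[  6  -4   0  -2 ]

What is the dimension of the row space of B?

Row reduce to echelon form.
R2 ← R2 − (2)·R1: [0, -2, -6, -4]
R3 ← R3 − (1/2)·R1: [0, -2, -6, -4]
R4 ← R4 + (3/2)·R1: [0, 1, 3, 2]
R6 ← R6 + (3/2)·R1: [0, 2, 6, 4]
R3 ← R3 − R2: [0, 0, 0, 0]
R4 ← R4 + (1/2)·R2: [0, 0, 0, 0]
R5 ← R5 + (1/2)·R2: [0, 0, 0, 0]
R6 ← R6 + R2: [0, 0, 0, 0]
Echelon form has 2 nonzero rows, so rank(B) = 2.
The row space has dimension equal to the rank: 2.

2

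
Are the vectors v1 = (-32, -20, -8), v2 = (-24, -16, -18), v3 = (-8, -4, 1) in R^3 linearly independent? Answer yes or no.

Form the matrix with these vectors as rows and row reduce.
R2 ← R2 − (3/4)·R1: [0, -1, -12]
R3 ← R3 − (1/4)·R1: [0, 1, 3]
R3 ← R3 + R2: [0, 0, -9]
3 nonzero rows, so the 3 vectors span a space of dimension 3.
Since 3 = 3, the vectors are linearly independent.

yes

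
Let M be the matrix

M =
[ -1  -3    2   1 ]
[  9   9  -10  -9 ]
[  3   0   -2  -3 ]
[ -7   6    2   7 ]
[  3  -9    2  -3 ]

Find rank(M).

Row reduce to echelon form.
R2 ← R2 + (9)·R1: [0, -18, 8, 0]
R3 ← R3 + (3)·R1: [0, -9, 4, 0]
R4 ← R4 − (7)·R1: [0, 27, -12, 0]
R5 ← R5 + (3)·R1: [0, -18, 8, 0]
R3 ← R3 − (1/2)·R2: [0, 0, 0, 0]
R4 ← R4 + (3/2)·R2: [0, 0, 0, 0]
R5 ← R5 − R2: [0, 0, 0, 0]
Echelon form has 2 nonzero rows, so rank(M) = 2.

2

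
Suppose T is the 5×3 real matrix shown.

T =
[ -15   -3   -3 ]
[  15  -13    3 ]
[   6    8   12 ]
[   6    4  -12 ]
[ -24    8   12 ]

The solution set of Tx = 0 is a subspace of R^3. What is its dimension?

Row reduce to echelon form.
R2 ← R2 + R1: [0, -16, 0]
R3 ← R3 + (2/5)·R1: [0, 34/5, 54/5]
R4 ← R4 + (2/5)·R1: [0, 14/5, -66/5]
R5 ← R5 − (8/5)·R1: [0, 64/5, 84/5]
R3 ← R3 + (17/40)·R2: [0, 0, 54/5]
R4 ← R4 + (7/40)·R2: [0, 0, -66/5]
R5 ← R5 + (4/5)·R2: [0, 0, 84/5]
R4 ← R4 + (11/9)·R3: [0, 0, 0]
R5 ← R5 − (14/9)·R3: [0, 0, 0]
3 nonzero rows, so rank(T) = 3.
T has 3 columns; by rank–nullity, nullity = 3 − 3 = 0.

0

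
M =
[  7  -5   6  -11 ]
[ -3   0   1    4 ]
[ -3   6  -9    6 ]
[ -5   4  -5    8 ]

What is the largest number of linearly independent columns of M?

2

Row reduce to echelon form.
R2 ← R2 + (3/7)·R1: [0, -15/7, 25/7, -5/7]
R3 ← R3 + (3/7)·R1: [0, 27/7, -45/7, 9/7]
R4 ← R4 + (5/7)·R1: [0, 3/7, -5/7, 1/7]
R3 ← R3 + (9/5)·R2: [0, 0, 0, 0]
R4 ← R4 + (1/5)·R2: [0, 0, 0, 0]
Echelon form has 2 nonzero rows, so rank(M) = 2.
The rank gives the maximum number of linearly independent columns: 2.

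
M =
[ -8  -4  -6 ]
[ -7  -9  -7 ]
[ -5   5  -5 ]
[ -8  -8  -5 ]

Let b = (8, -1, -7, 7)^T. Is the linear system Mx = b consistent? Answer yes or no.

no

Row reduce the augmented matrix [M | b].
R2 ← R2 − (7/8)·R1: [0, -11/2, -7/4, -8]
R3 ← R3 − (5/8)·R1: [0, 15/2, -5/4, -12]
R4 ← R4 − R1: [0, -4, 1, -1]
R3 ← R3 + (15/11)·R2: [0, 0, -40/11, -252/11]
R4 ← R4 − (8/11)·R2: [0, 0, 25/11, 53/11]
R4 ← R4 + (5/8)·R3: [0, 0, 0, -19/2]
The echelon form has 4 nonzero rows; the last pivot sits in the augmented column, so rank(M) = 3 but rank([M|b]) = 4.
Since the ranks differ, the system is inconsistent.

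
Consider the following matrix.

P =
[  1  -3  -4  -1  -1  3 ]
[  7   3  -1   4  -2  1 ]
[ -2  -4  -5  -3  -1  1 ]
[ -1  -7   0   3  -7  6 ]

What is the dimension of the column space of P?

Row reduce to echelon form.
R2 ← R2 − (7)·R1: [0, 24, 27, 11, 5, -20]
R3 ← R3 + (2)·R1: [0, -10, -13, -5, -3, 7]
R4 ← R4 + R1: [0, -10, -4, 2, -8, 9]
R3 ← R3 + (5/12)·R2: [0, 0, -7/4, -5/12, -11/12, -4/3]
R4 ← R4 + (5/12)·R2: [0, 0, 29/4, 79/12, -71/12, 2/3]
R4 ← R4 + (29/7)·R3: [0, 0, 0, 34/7, -68/7, -34/7]
Echelon form has 4 nonzero rows, so rank(P) = 4.
The column space has dimension equal to the rank: 4.

4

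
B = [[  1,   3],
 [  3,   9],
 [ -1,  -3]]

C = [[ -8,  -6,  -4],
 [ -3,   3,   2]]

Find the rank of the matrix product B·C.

1

First compute BC:
[[-17,   3,   2],
 [-51,   9,   6],
 [ 17,  -3,  -2]]
Now row reduce the product.
R2 ← R2 − (3)·R1: [0, 0, 0]
R3 ← R3 + R1: [0, 0, 0]
1 nonzero row, so rank(BC) = 1.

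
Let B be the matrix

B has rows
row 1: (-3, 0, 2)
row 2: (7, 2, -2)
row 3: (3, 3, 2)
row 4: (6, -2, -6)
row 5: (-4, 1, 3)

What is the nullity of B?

Row reduce to echelon form.
R2 ← R2 + (7/3)·R1: [0, 2, 8/3]
R3 ← R3 + R1: [0, 3, 4]
R4 ← R4 + (2)·R1: [0, -2, -2]
R5 ← R5 − (4/3)·R1: [0, 1, 1/3]
R3 ← R3 − (3/2)·R2: [0, 0, 0]
R4 ← R4 + R2: [0, 0, 2/3]
R5 ← R5 − (1/2)·R2: [0, 0, -1]
Swap R3 ↔ R4
R5 ← R5 + (3/2)·R3: [0, 0, 0]
3 nonzero rows, so rank(B) = 3.
B has 3 columns; by rank–nullity, nullity = 3 − 3 = 0.

0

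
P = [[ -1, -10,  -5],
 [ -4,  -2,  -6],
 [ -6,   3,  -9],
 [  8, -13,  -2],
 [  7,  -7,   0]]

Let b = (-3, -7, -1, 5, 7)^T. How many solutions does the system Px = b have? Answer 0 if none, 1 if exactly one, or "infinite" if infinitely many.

0

Row reduce the augmented matrix [P | b].
R2 ← R2 − (4)·R1: [0, 38, 14, 5]
R3 ← R3 − (6)·R1: [0, 63, 21, 17]
R4 ← R4 + (8)·R1: [0, -93, -42, -19]
R5 ← R5 + (7)·R1: [0, -77, -35, -14]
R3 ← R3 − (63/38)·R2: [0, 0, -42/19, 331/38]
R4 ← R4 + (93/38)·R2: [0, 0, -147/19, -257/38]
R5 ← R5 + (77/38)·R2: [0, 0, -126/19, -147/38]
R4 ← R4 − (7/2)·R3: [0, 0, 0, -149/4]
R5 ← R5 − (3)·R3: [0, 0, 0, -30]
R5 ← R5 − (120/149)·R4: [0, 0, 0, 0]
The echelon form has 4 nonzero rows; the last pivot sits in the augmented column, so rank(P) = 3 but rank([P|b]) = 4.
Since the ranks differ, the system is inconsistent.
It has no solutions.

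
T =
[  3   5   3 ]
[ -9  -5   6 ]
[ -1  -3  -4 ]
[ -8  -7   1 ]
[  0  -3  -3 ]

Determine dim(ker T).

0

Row reduce to echelon form.
R2 ← R2 + (3)·R1: [0, 10, 15]
R3 ← R3 + (1/3)·R1: [0, -4/3, -3]
R4 ← R4 + (8/3)·R1: [0, 19/3, 9]
R3 ← R3 + (2/15)·R2: [0, 0, -1]
R4 ← R4 − (19/30)·R2: [0, 0, -1/2]
R5 ← R5 + (3/10)·R2: [0, 0, 3/2]
R4 ← R4 − (1/2)·R3: [0, 0, 0]
R5 ← R5 + (3/2)·R3: [0, 0, 0]
3 nonzero rows, so rank(T) = 3.
T has 3 columns; by rank–nullity, nullity = 3 − 3 = 0.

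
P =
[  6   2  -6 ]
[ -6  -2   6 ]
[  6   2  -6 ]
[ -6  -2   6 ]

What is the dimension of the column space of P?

Row reduce to echelon form.
R2 ← R2 + R1: [0, 0, 0]
R3 ← R3 − R1: [0, 0, 0]
R4 ← R4 + R1: [0, 0, 0]
Echelon form has 1 nonzero row, so rank(P) = 1.
The column space has dimension equal to the rank: 1.

1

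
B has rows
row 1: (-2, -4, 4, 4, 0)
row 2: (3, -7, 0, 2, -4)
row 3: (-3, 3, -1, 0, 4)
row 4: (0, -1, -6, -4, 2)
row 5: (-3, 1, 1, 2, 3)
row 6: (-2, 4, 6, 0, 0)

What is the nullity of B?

Row reduce to echelon form.
R2 ← R2 + (3/2)·R1: [0, -13, 6, 8, -4]
R3 ← R3 − (3/2)·R1: [0, 9, -7, -6, 4]
R5 ← R5 − (3/2)·R1: [0, 7, -5, -4, 3]
R6 ← R6 − R1: [0, 8, 2, -4, 0]
R3 ← R3 + (9/13)·R2: [0, 0, -37/13, -6/13, 16/13]
R4 ← R4 − (1/13)·R2: [0, 0, -84/13, -60/13, 30/13]
R5 ← R5 + (7/13)·R2: [0, 0, -23/13, 4/13, 11/13]
R6 ← R6 + (8/13)·R2: [0, 0, 74/13, 12/13, -32/13]
R4 ← R4 − (84/37)·R3: [0, 0, 0, -132/37, -18/37]
R5 ← R5 − (23/37)·R3: [0, 0, 0, 22/37, 3/37]
R6 ← R6 + (2)·R3: [0, 0, 0, 0, 0]
R5 ← R5 + (1/6)·R4: [0, 0, 0, 0, 0]
4 nonzero rows, so rank(B) = 4.
B has 5 columns; by rank–nullity, nullity = 5 − 4 = 1.

1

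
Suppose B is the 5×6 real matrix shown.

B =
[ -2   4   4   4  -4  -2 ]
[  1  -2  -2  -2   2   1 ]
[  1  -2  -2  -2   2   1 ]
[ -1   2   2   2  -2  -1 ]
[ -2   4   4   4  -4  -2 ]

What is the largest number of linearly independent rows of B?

1

Row reduce to echelon form.
R2 ← R2 + (1/2)·R1: [0, 0, 0, 0, 0, 0]
R3 ← R3 + (1/2)·R1: [0, 0, 0, 0, 0, 0]
R4 ← R4 − (1/2)·R1: [0, 0, 0, 0, 0, 0]
R5 ← R5 − R1: [0, 0, 0, 0, 0, 0]
Echelon form has 1 nonzero row, so rank(B) = 1.
The rank gives the maximum number of linearly independent rows: 1.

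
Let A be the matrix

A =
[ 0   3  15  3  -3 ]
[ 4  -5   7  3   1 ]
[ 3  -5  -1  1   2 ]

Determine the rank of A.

2

Row reduce to echelon form.
Swap R1 ↔ R2
R3 ← R3 − (3/4)·R1: [0, -5/4, -25/4, -5/4, 5/4]
R3 ← R3 + (5/12)·R2: [0, 0, 0, 0, 0]
Echelon form has 2 nonzero rows, so rank(A) = 2.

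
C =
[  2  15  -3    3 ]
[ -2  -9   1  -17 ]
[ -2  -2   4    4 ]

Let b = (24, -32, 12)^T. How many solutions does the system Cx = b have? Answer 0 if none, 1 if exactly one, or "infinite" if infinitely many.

infinite

Row reduce the augmented matrix [C | b].
R2 ← R2 + R1: [0, 6, -2, -14, -8]
R3 ← R3 + R1: [0, 13, 1, 7, 36]
R3 ← R3 − (13/6)·R2: [0, 0, 16/3, 112/3, 160/3]
The echelon form has 3 nonzero rows, and every pivot lies in the first 4 columns, so rank(C) = rank([C|b]) = 3.
The system is consistent.
rank = 3 < 4 unknowns, so there are infinitely many solutions.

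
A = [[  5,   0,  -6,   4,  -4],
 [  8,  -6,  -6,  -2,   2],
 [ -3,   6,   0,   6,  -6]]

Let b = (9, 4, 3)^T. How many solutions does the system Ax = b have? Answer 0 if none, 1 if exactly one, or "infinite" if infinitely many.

0

Row reduce the augmented matrix [A | b].
R2 ← R2 − (8/5)·R1: [0, -6, 18/5, -42/5, 42/5, -52/5]
R3 ← R3 + (3/5)·R1: [0, 6, -18/5, 42/5, -42/5, 42/5]
R3 ← R3 + R2: [0, 0, 0, 0, 0, -2]
The echelon form has 3 nonzero rows; the last pivot sits in the augmented column, so rank(A) = 2 but rank([A|b]) = 3.
Since the ranks differ, the system is inconsistent.
It has no solutions.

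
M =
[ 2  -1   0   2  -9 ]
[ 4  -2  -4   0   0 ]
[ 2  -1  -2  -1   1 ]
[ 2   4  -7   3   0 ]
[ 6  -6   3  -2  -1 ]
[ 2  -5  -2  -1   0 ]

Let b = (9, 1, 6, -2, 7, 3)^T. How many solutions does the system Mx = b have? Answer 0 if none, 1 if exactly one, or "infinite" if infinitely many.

Row reduce the augmented matrix [M | b].
R2 ← R2 − (2)·R1: [0, 0, -4, -4, 18, -17]
R3 ← R3 − R1: [0, 0, -2, -3, 10, -3]
R4 ← R4 − R1: [0, 5, -7, 1, 9, -11]
R5 ← R5 − (3)·R1: [0, -3, 3, -8, 26, -20]
R6 ← R6 − R1: [0, -4, -2, -3, 9, -6]
Swap R2 ↔ R4
R5 ← R5 + (3/5)·R2: [0, 0, -6/5, -37/5, 157/5, -133/5]
R6 ← R6 + (4/5)·R2: [0, 0, -38/5, -11/5, 81/5, -74/5]
R4 ← R4 − (2)·R3: [0, 0, 0, 2, -2, -11]
R5 ← R5 − (3/5)·R3: [0, 0, 0, -28/5, 127/5, -124/5]
R6 ← R6 − (19/5)·R3: [0, 0, 0, 46/5, -109/5, -17/5]
R5 ← R5 + (14/5)·R4: [0, 0, 0, 0, 99/5, -278/5]
R6 ← R6 − (23/5)·R4: [0, 0, 0, 0, -63/5, 236/5]
R6 ← R6 + (7/11)·R5: [0, 0, 0, 0, 0, 130/11]
The echelon form has 6 nonzero rows; the last pivot sits in the augmented column, so rank(M) = 5 but rank([M|b]) = 6.
Since the ranks differ, the system is inconsistent.
It has no solutions.

0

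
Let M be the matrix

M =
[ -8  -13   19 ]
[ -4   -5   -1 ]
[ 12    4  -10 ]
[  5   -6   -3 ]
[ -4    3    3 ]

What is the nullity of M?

0

Row reduce to echelon form.
R2 ← R2 − (1/2)·R1: [0, 3/2, -21/2]
R3 ← R3 + (3/2)·R1: [0, -31/2, 37/2]
R4 ← R4 + (5/8)·R1: [0, -113/8, 71/8]
R5 ← R5 − (1/2)·R1: [0, 19/2, -13/2]
R3 ← R3 + (31/3)·R2: [0, 0, -90]
R4 ← R4 + (113/12)·R2: [0, 0, -90]
R5 ← R5 − (19/3)·R2: [0, 0, 60]
R4 ← R4 − R3: [0, 0, 0]
R5 ← R5 + (2/3)·R3: [0, 0, 0]
3 nonzero rows, so rank(M) = 3.
M has 3 columns; by rank–nullity, nullity = 3 − 3 = 0.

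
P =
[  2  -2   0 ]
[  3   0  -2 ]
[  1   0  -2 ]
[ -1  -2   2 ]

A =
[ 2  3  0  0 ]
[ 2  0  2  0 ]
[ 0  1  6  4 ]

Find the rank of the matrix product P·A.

3

First compute PA:
[[  0,   6,  -4,   0],
 [  6,   7, -12,  -8],
 [  2,   1, -12,  -8],
 [ -6,  -1,   8,   8]]
Now row reduce the product.
Swap R1 ↔ R2
R3 ← R3 − (1/3)·R1: [0, -4/3, -8, -16/3]
R4 ← R4 + R1: [0, 6, -4, 0]
R3 ← R3 + (2/9)·R2: [0, 0, -80/9, -16/3]
R4 ← R4 − R2: [0, 0, 0, 0]
3 nonzero rows, so rank(PA) = 3.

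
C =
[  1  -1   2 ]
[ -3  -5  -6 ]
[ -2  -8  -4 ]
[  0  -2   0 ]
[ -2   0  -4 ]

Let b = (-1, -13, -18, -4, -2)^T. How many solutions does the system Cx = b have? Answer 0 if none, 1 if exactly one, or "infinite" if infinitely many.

infinite

Row reduce the augmented matrix [C | b].
R2 ← R2 + (3)·R1: [0, -8, 0, -16]
R3 ← R3 + (2)·R1: [0, -10, 0, -20]
R5 ← R5 + (2)·R1: [0, -2, 0, -4]
R3 ← R3 − (5/4)·R2: [0, 0, 0, 0]
R4 ← R4 − (1/4)·R2: [0, 0, 0, 0]
R5 ← R5 − (1/4)·R2: [0, 0, 0, 0]
The echelon form has 2 nonzero rows, and every pivot lies in the first 3 columns, so rank(C) = rank([C|b]) = 2.
The system is consistent.
rank = 2 < 3 unknowns, so there are infinitely many solutions.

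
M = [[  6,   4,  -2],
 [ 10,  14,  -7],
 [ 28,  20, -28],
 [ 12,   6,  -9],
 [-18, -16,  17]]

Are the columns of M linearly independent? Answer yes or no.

Row reduce M to echelon form.
R2 ← R2 − (5/3)·R1: [0, 22/3, -11/3]
R3 ← R3 − (14/3)·R1: [0, 4/3, -56/3]
R4 ← R4 − (2)·R1: [0, -2, -5]
R5 ← R5 + (3)·R1: [0, -4, 11]
R3 ← R3 − (2/11)·R2: [0, 0, -18]
R4 ← R4 + (3/11)·R2: [0, 0, -6]
R5 ← R5 + (6/11)·R2: [0, 0, 9]
R4 ← R4 − (1/3)·R3: [0, 0, 0]
R5 ← R5 + (1/2)·R3: [0, 0, 0]
3 pivots among 3 columns.
Every column is a pivot column, so the columns are linearly independent.

yes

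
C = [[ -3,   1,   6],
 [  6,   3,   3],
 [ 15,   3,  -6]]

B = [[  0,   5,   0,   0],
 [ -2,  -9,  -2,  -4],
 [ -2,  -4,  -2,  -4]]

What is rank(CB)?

First compute CB:
[[-14, -48, -14, -28],
 [-12,  -9, -12, -24],
 [  6,  72,   6,  12]]
Now row reduce the product.
R2 ← R2 − (6/7)·R1: [0, 225/7, 0, 0]
R3 ← R3 + (3/7)·R1: [0, 360/7, 0, 0]
R3 ← R3 − (8/5)·R2: [0, 0, 0, 0]
2 nonzero rows, so rank(CB) = 2.

2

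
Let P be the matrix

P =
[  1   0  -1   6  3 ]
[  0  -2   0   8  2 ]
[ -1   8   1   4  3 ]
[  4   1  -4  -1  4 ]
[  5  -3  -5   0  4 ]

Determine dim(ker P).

2

Row reduce to echelon form.
R3 ← R3 + R1: [0, 8, 0, 10, 6]
R4 ← R4 − (4)·R1: [0, 1, 0, -25, -8]
R5 ← R5 − (5)·R1: [0, -3, 0, -30, -11]
R3 ← R3 + (4)·R2: [0, 0, 0, 42, 14]
R4 ← R4 + (1/2)·R2: [0, 0, 0, -21, -7]
R5 ← R5 − (3/2)·R2: [0, 0, 0, -42, -14]
R4 ← R4 + (1/2)·R3: [0, 0, 0, 0, 0]
R5 ← R5 + R3: [0, 0, 0, 0, 0]
3 nonzero rows, so rank(P) = 3.
P has 5 columns; by rank–nullity, nullity = 5 − 3 = 2.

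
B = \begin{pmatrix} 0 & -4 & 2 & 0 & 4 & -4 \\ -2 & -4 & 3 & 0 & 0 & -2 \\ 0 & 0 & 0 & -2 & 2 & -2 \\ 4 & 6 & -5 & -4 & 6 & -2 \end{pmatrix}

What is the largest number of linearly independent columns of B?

3

Row reduce to echelon form.
Swap R1 ↔ R2
R4 ← R4 + (2)·R1: [0, -2, 1, -4, 6, -6]
R4 ← R4 − (1/2)·R2: [0, 0, 0, -4, 4, -4]
R4 ← R4 − (2)·R3: [0, 0, 0, 0, 0, 0]
Echelon form has 3 nonzero rows, so rank(B) = 3.
The rank gives the maximum number of linearly independent columns: 3.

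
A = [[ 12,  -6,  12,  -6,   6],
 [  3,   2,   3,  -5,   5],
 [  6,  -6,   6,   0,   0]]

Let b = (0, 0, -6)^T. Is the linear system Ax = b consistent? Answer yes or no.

no

Row reduce the augmented matrix [A | b].
R2 ← R2 − (1/4)·R1: [0, 7/2, 0, -7/2, 7/2, 0]
R3 ← R3 − (1/2)·R1: [0, -3, 0, 3, -3, -6]
R3 ← R3 + (6/7)·R2: [0, 0, 0, 0, 0, -6]
The echelon form has 3 nonzero rows; the last pivot sits in the augmented column, so rank(A) = 2 but rank([A|b]) = 3.
Since the ranks differ, the system is inconsistent.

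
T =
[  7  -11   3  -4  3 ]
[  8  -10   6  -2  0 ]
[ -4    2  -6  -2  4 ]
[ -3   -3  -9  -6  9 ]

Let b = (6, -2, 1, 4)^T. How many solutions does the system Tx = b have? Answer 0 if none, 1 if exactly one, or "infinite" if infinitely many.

Row reduce the augmented matrix [T | b].
R2 ← R2 − (8/7)·R1: [0, 18/7, 18/7, 18/7, -24/7, -62/7]
R3 ← R3 + (4/7)·R1: [0, -30/7, -30/7, -30/7, 40/7, 31/7]
R4 ← R4 + (3/7)·R1: [0, -54/7, -54/7, -54/7, 72/7, 46/7]
R3 ← R3 + (5/3)·R2: [0, 0, 0, 0, 0, -31/3]
R4 ← R4 + (3)·R2: [0, 0, 0, 0, 0, -20]
R4 ← R4 − (60/31)·R3: [0, 0, 0, 0, 0, 0]
The echelon form has 3 nonzero rows; the last pivot sits in the augmented column, so rank(T) = 2 but rank([T|b]) = 3.
Since the ranks differ, the system is inconsistent.
It has no solutions.

0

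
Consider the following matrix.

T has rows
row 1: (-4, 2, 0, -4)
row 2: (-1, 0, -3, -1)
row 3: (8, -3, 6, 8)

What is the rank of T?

2

Row reduce to echelon form.
R2 ← R2 − (1/4)·R1: [0, -1/2, -3, 0]
R3 ← R3 + (2)·R1: [0, 1, 6, 0]
R3 ← R3 + (2)·R2: [0, 0, 0, 0]
Echelon form has 2 nonzero rows, so rank(T) = 2.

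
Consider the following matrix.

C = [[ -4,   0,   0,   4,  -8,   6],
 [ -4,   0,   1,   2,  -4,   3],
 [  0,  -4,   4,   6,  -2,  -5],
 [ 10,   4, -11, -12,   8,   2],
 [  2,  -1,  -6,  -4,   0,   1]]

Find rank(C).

4

Row reduce to echelon form.
R2 ← R2 − R1: [0, 0, 1, -2, 4, -3]
R4 ← R4 + (5/2)·R1: [0, 4, -11, -2, -12, 17]
R5 ← R5 + (1/2)·R1: [0, -1, -6, -2, -4, 4]
Swap R2 ↔ R3
R4 ← R4 + R2: [0, 0, -7, 4, -14, 12]
R5 ← R5 − (1/4)·R2: [0, 0, -7, -7/2, -7/2, 21/4]
R4 ← R4 + (7)·R3: [0, 0, 0, -10, 14, -9]
R5 ← R5 + (7)·R3: [0, 0, 0, -35/2, 49/2, -63/4]
R5 ← R5 − (7/4)·R4: [0, 0, 0, 0, 0, 0]
Echelon form has 4 nonzero rows, so rank(C) = 4.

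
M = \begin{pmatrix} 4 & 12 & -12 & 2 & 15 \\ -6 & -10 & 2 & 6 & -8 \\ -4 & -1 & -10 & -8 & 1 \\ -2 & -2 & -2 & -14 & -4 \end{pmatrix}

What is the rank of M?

Row reduce to echelon form.
R2 ← R2 + (3/2)·R1: [0, 8, -16, 9, 29/2]
R3 ← R3 + R1: [0, 11, -22, -6, 16]
R4 ← R4 + (1/2)·R1: [0, 4, -8, -13, 7/2]
R3 ← R3 − (11/8)·R2: [0, 0, 0, -147/8, -63/16]
R4 ← R4 − (1/2)·R2: [0, 0, 0, -35/2, -15/4]
R4 ← R4 − (20/21)·R3: [0, 0, 0, 0, 0]
Echelon form has 3 nonzero rows, so rank(M) = 3.

3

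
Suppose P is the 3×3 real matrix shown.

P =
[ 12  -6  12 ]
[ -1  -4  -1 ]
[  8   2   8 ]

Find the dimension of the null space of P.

Row reduce to echelon form.
R2 ← R2 + (1/12)·R1: [0, -9/2, 0]
R3 ← R3 − (2/3)·R1: [0, 6, 0]
R3 ← R3 + (4/3)·R2: [0, 0, 0]
2 nonzero rows, so rank(P) = 2.
P has 3 columns; by rank–nullity, nullity = 3 − 2 = 1.

1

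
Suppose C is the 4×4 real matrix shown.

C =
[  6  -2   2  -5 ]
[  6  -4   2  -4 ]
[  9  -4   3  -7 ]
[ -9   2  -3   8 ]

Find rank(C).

2

Row reduce to echelon form.
R2 ← R2 − R1: [0, -2, 0, 1]
R3 ← R3 − (3/2)·R1: [0, -1, 0, 1/2]
R4 ← R4 + (3/2)·R1: [0, -1, 0, 1/2]
R3 ← R3 − (1/2)·R2: [0, 0, 0, 0]
R4 ← R4 − (1/2)·R2: [0, 0, 0, 0]
Echelon form has 2 nonzero rows, so rank(C) = 2.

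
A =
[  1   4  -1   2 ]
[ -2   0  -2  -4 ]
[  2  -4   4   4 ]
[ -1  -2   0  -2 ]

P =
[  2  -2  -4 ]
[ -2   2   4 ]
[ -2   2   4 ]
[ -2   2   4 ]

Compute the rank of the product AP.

1

First compute AP:
[[ -8,   8,  16],
 [  8,  -8, -16],
 [ -4,   4,   8],
 [  6,  -6, -12]]
Now row reduce the product.
R2 ← R2 + R1: [0, 0, 0]
R3 ← R3 − (1/2)·R1: [0, 0, 0]
R4 ← R4 + (3/4)·R1: [0, 0, 0]
1 nonzero row, so rank(AP) = 1.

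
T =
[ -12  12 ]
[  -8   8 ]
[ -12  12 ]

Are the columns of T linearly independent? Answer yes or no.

no

Row reduce T to echelon form.
R2 ← R2 − (2/3)·R1: [0, 0]
R3 ← R3 − R1: [0, 0]
1 pivot among 2 columns.
Only 1 < 2 pivot columns, so the columns are linearly dependent.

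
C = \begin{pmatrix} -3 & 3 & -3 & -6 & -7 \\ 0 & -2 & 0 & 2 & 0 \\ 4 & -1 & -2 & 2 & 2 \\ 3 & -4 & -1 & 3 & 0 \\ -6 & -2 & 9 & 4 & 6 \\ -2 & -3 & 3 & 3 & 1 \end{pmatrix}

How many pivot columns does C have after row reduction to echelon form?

Row reduce to echelon form.
R3 ← R3 + (4/3)·R1: [0, 3, -6, -6, -22/3]
R4 ← R4 + R1: [0, -1, -4, -3, -7]
R5 ← R5 − (2)·R1: [0, -8, 15, 16, 20]
R6 ← R6 − (2/3)·R1: [0, -5, 5, 7, 17/3]
R3 ← R3 + (3/2)·R2: [0, 0, -6, -3, -22/3]
R4 ← R4 − (1/2)·R2: [0, 0, -4, -4, -7]
R5 ← R5 − (4)·R2: [0, 0, 15, 8, 20]
R6 ← R6 − (5/2)·R2: [0, 0, 5, 2, 17/3]
R4 ← R4 − (2/3)·R3: [0, 0, 0, -2, -19/9]
R5 ← R5 + (5/2)·R3: [0, 0, 0, 1/2, 5/3]
R6 ← R6 + (5/6)·R3: [0, 0, 0, -1/2, -4/9]
R5 ← R5 + (1/4)·R4: [0, 0, 0, 0, 41/36]
R6 ← R6 − (1/4)·R4: [0, 0, 0, 0, 1/12]
R6 ← R6 − (3/41)·R5: [0, 0, 0, 0, 0]
Echelon form has 5 nonzero rows, so rank(C) = 5.
Each nonzero row contributes one pivot column: 5 pivot columns.

5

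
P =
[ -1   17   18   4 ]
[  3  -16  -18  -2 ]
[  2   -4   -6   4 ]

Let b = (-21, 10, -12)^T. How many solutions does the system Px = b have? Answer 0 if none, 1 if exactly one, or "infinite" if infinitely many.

Row reduce the augmented matrix [P | b].
R2 ← R2 + (3)·R1: [0, 35, 36, 10, -53]
R3 ← R3 + (2)·R1: [0, 30, 30, 12, -54]
R3 ← R3 − (6/7)·R2: [0, 0, -6/7, 24/7, -60/7]
The echelon form has 3 nonzero rows, and every pivot lies in the first 4 columns, so rank(P) = rank([P|b]) = 3.
The system is consistent.
rank = 3 < 4 unknowns, so there are infinitely many solutions.

infinite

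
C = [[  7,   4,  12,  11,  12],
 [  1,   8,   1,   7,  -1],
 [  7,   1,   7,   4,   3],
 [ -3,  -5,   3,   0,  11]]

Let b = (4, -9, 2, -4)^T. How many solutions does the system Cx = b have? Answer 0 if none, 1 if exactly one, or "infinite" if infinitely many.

0

Row reduce the augmented matrix [C | b].
R2 ← R2 − (1/7)·R1: [0, 52/7, -5/7, 38/7, -19/7, -67/7]
R3 ← R3 − R1: [0, -3, -5, -7, -9, -2]
R4 ← R4 + (3/7)·R1: [0, -23/7, 57/7, 33/7, 113/7, -16/7]
R3 ← R3 + (21/52)·R2: [0, 0, -275/52, -125/26, -525/52, -305/52]
R4 ← R4 + (23/52)·R2: [0, 0, 407/52, 185/26, 777/52, -339/52]
R4 ← R4 + (37/25)·R3: [0, 0, 0, 0, 0, -76/5]
The echelon form has 4 nonzero rows; the last pivot sits in the augmented column, so rank(C) = 3 but rank([C|b]) = 4.
Since the ranks differ, the system is inconsistent.
It has no solutions.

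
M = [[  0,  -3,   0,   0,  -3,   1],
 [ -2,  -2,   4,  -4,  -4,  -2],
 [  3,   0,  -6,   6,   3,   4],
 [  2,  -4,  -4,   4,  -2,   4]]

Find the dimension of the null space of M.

Row reduce to echelon form.
Swap R1 ↔ R2
R3 ← R3 + (3/2)·R1: [0, -3, 0, 0, -3, 1]
R4 ← R4 + R1: [0, -6, 0, 0, -6, 2]
R3 ← R3 − R2: [0, 0, 0, 0, 0, 0]
R4 ← R4 − (2)·R2: [0, 0, 0, 0, 0, 0]
2 nonzero rows, so rank(M) = 2.
M has 6 columns; by rank–nullity, nullity = 6 − 2 = 4.

4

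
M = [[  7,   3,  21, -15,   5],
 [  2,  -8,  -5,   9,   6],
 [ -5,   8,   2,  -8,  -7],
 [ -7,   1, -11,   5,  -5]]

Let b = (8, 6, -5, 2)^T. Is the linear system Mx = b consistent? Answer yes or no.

Row reduce the augmented matrix [M | b].
R2 ← R2 − (2/7)·R1: [0, -62/7, -11, 93/7, 32/7, 26/7]
R3 ← R3 + (5/7)·R1: [0, 71/7, 17, -131/7, -24/7, 5/7]
R4 ← R4 + R1: [0, 4, 10, -10, 0, 10]
R3 ← R3 + (71/62)·R2: [0, 0, 273/62, -7/2, 56/31, 154/31]
R4 ← R4 + (14/31)·R2: [0, 0, 156/31, -4, 64/31, 362/31]
R4 ← R4 − (8/7)·R3: [0, 0, 0, 0, 0, 6]
The echelon form has 4 nonzero rows; the last pivot sits in the augmented column, so rank(M) = 3 but rank([M|b]) = 4.
Since the ranks differ, the system is inconsistent.

no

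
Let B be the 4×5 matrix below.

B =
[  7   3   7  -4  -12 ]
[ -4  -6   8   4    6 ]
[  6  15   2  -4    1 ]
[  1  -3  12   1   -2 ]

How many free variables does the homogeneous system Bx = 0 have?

Row reduce to echelon form.
R2 ← R2 + (4/7)·R1: [0, -30/7, 12, 12/7, -6/7]
R3 ← R3 − (6/7)·R1: [0, 87/7, -4, -4/7, 79/7]
R4 ← R4 − (1/7)·R1: [0, -24/7, 11, 11/7, -2/7]
R3 ← R3 + (29/10)·R2: [0, 0, 154/5, 22/5, 44/5]
R4 ← R4 − (4/5)·R2: [0, 0, 7/5, 1/5, 2/5]
R4 ← R4 − (1/22)·R3: [0, 0, 0, 0, 0]
3 nonzero rows, so rank(B) = 3.
B has 5 columns; by rank–nullity, nullity = 5 − 3 = 2.

2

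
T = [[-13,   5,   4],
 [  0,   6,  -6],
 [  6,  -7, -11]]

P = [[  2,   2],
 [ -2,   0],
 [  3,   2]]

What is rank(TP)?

2

First compute TP:
[[-24, -18],
 [-30, -12],
 [ -7, -10]]
Now row reduce the product.
R2 ← R2 − (5/4)·R1: [0, 21/2]
R3 ← R3 − (7/24)·R1: [0, -19/4]
R3 ← R3 + (19/42)·R2: [0, 0]
2 nonzero rows, so rank(TP) = 2.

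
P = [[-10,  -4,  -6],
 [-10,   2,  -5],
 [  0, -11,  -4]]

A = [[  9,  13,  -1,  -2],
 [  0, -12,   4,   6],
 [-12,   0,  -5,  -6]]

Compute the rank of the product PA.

3

First compute PA:
[[-18, -82,  24,  32],
 [-30, -154,  43,  62],
 [ 48, 132, -24, -42]]
Now row reduce the product.
R2 ← R2 − (5/3)·R1: [0, -52/3, 3, 26/3]
R3 ← R3 + (8/3)·R1: [0, -260/3, 40, 130/3]
R3 ← R3 − (5)·R2: [0, 0, 25, 0]
3 nonzero rows, so rank(PA) = 3.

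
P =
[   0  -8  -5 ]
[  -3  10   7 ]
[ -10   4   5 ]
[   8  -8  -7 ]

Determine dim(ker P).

Row reduce to echelon form.
Swap R1 ↔ R2
R3 ← R3 − (10/3)·R1: [0, -88/3, -55/3]
R4 ← R4 + (8/3)·R1: [0, 56/3, 35/3]
R3 ← R3 − (11/3)·R2: [0, 0, 0]
R4 ← R4 + (7/3)·R2: [0, 0, 0]
2 nonzero rows, so rank(P) = 2.
P has 3 columns; by rank–nullity, nullity = 3 − 2 = 1.

1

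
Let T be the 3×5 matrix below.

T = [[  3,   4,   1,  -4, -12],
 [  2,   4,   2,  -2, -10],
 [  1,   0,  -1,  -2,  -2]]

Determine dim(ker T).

Row reduce to echelon form.
R2 ← R2 − (2/3)·R1: [0, 4/3, 4/3, 2/3, -2]
R3 ← R3 − (1/3)·R1: [0, -4/3, -4/3, -2/3, 2]
R3 ← R3 + R2: [0, 0, 0, 0, 0]
2 nonzero rows, so rank(T) = 2.
T has 5 columns; by rank–nullity, nullity = 5 − 2 = 3.

3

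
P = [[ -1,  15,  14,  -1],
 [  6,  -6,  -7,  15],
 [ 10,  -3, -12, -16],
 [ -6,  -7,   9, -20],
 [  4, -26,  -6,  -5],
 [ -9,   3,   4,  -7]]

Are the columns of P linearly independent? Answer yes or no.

Row reduce P to echelon form.
R2 ← R2 + (6)·R1: [0, 84, 77, 9]
R3 ← R3 + (10)·R1: [0, 147, 128, -26]
R4 ← R4 − (6)·R1: [0, -97, -75, -14]
R5 ← R5 + (4)·R1: [0, 34, 50, -9]
R6 ← R6 − (9)·R1: [0, -132, -122, 2]
R3 ← R3 − (7/4)·R2: [0, 0, -27/4, -167/4]
R4 ← R4 + (97/84)·R2: [0, 0, 167/12, -101/28]
R5 ← R5 − (17/42)·R2: [0, 0, 113/6, -177/14]
R6 ← R6 + (11/7)·R2: [0, 0, -1, 113/7]
R4 ← R4 + (167/81)·R3: [0, 0, 0, -50851/567]
R5 ← R5 + (226/81)·R3: [0, 0, 0, -73217/567]
R6 ← R6 − (4/27)·R3: [0, 0, 0, 4220/189]
R5 ← R5 − (347/241)·R4: [0, 0, 0, 0]
R6 ← R6 + (60/241)·R4: [0, 0, 0, 0]
4 pivots among 4 columns.
Every column is a pivot column, so the columns are linearly independent.

yes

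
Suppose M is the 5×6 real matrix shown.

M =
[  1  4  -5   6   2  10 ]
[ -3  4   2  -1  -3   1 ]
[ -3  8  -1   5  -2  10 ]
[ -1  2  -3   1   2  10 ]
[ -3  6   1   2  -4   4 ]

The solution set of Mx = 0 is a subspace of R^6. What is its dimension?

1

Row reduce to echelon form.
R2 ← R2 + (3)·R1: [0, 16, -13, 17, 3, 31]
R3 ← R3 + (3)·R1: [0, 20, -16, 23, 4, 40]
R4 ← R4 + R1: [0, 6, -8, 7, 4, 20]
R5 ← R5 + (3)·R1: [0, 18, -14, 20, 2, 34]
R3 ← R3 − (5/4)·R2: [0, 0, 1/4, 7/4, 1/4, 5/4]
R4 ← R4 − (3/8)·R2: [0, 0, -25/8, 5/8, 23/8, 67/8]
R5 ← R5 − (9/8)·R2: [0, 0, 5/8, 7/8, -11/8, -7/8]
R4 ← R4 + (25/2)·R3: [0, 0, 0, 45/2, 6, 24]
R5 ← R5 − (5/2)·R3: [0, 0, 0, -7/2, -2, -4]
R5 ← R5 + (7/45)·R4: [0, 0, 0, 0, -16/15, -4/15]
5 nonzero rows, so rank(M) = 5.
M has 6 columns; by rank–nullity, nullity = 6 − 5 = 1.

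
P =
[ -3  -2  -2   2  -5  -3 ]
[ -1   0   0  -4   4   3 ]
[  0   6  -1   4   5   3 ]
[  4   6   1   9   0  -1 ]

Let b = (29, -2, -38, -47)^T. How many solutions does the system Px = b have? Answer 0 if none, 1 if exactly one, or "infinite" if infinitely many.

infinite

Row reduce the augmented matrix [P | b].
R2 ← R2 − (1/3)·R1: [0, 2/3, 2/3, -14/3, 17/3, 4, -35/3]
R4 ← R4 + (4/3)·R1: [0, 10/3, -5/3, 35/3, -20/3, -5, -25/3]
R3 ← R3 − (9)·R2: [0, 0, -7, 46, -46, -33, 67]
R4 ← R4 − (5)·R2: [0, 0, -5, 35, -35, -25, 50]
R4 ← R4 − (5/7)·R3: [0, 0, 0, 15/7, -15/7, -10/7, 15/7]
The echelon form has 4 nonzero rows, and every pivot lies in the first 6 columns, so rank(P) = rank([P|b]) = 4.
The system is consistent.
rank = 4 < 6 unknowns, so there are infinitely many solutions.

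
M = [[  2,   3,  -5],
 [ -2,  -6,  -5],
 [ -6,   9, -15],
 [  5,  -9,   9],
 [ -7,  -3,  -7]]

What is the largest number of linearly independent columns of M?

3

Row reduce to echelon form.
R2 ← R2 + R1: [0, -3, -10]
R3 ← R3 + (3)·R1: [0, 18, -30]
R4 ← R4 − (5/2)·R1: [0, -33/2, 43/2]
R5 ← R5 + (7/2)·R1: [0, 15/2, -49/2]
R3 ← R3 + (6)·R2: [0, 0, -90]
R4 ← R4 − (11/2)·R2: [0, 0, 153/2]
R5 ← R5 + (5/2)·R2: [0, 0, -99/2]
R4 ← R4 + (17/20)·R3: [0, 0, 0]
R5 ← R5 − (11/20)·R3: [0, 0, 0]
Echelon form has 3 nonzero rows, so rank(M) = 3.
The rank gives the maximum number of linearly independent columns: 3.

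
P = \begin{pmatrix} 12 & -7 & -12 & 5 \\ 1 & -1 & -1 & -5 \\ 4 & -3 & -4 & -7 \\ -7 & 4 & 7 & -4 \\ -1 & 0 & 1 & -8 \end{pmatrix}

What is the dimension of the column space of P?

2

Row reduce to echelon form.
R2 ← R2 − (1/12)·R1: [0, -5/12, 0, -65/12]
R3 ← R3 − (1/3)·R1: [0, -2/3, 0, -26/3]
R4 ← R4 + (7/12)·R1: [0, -1/12, 0, -13/12]
R5 ← R5 + (1/12)·R1: [0, -7/12, 0, -91/12]
R3 ← R3 − (8/5)·R2: [0, 0, 0, 0]
R4 ← R4 − (1/5)·R2: [0, 0, 0, 0]
R5 ← R5 − (7/5)·R2: [0, 0, 0, 0]
Echelon form has 2 nonzero rows, so rank(P) = 2.
The column space has dimension equal to the rank: 2.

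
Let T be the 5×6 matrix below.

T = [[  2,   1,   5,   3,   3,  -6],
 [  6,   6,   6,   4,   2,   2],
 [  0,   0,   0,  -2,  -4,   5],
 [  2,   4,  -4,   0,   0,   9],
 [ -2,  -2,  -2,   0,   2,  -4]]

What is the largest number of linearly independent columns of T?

3

Row reduce to echelon form.
R2 ← R2 − (3)·R1: [0, 3, -9, -5, -7, 20]
R4 ← R4 − R1: [0, 3, -9, -3, -3, 15]
R5 ← R5 + R1: [0, -1, 3, 3, 5, -10]
R4 ← R4 − R2: [0, 0, 0, 2, 4, -5]
R5 ← R5 + (1/3)·R2: [0, 0, 0, 4/3, 8/3, -10/3]
R4 ← R4 + R3: [0, 0, 0, 0, 0, 0]
R5 ← R5 + (2/3)·R3: [0, 0, 0, 0, 0, 0]
Echelon form has 3 nonzero rows, so rank(T) = 3.
The rank gives the maximum number of linearly independent columns: 3.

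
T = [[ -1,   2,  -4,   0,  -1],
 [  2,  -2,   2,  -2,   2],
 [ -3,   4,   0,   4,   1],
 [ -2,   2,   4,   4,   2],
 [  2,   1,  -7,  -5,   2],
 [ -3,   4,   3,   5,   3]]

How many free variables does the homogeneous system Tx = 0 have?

Row reduce to echelon form.
R2 ← R2 + (2)·R1: [0, 2, -6, -2, 0]
R3 ← R3 − (3)·R1: [0, -2, 12, 4, 4]
R4 ← R4 − (2)·R1: [0, -2, 12, 4, 4]
R5 ← R5 + (2)·R1: [0, 5, -15, -5, 0]
R6 ← R6 − (3)·R1: [0, -2, 15, 5, 6]
R3 ← R3 + R2: [0, 0, 6, 2, 4]
R4 ← R4 + R2: [0, 0, 6, 2, 4]
R5 ← R5 − (5/2)·R2: [0, 0, 0, 0, 0]
R6 ← R6 + R2: [0, 0, 9, 3, 6]
R4 ← R4 − R3: [0, 0, 0, 0, 0]
R6 ← R6 − (3/2)·R3: [0, 0, 0, 0, 0]
3 nonzero rows, so rank(T) = 3.
T has 5 columns; by rank–nullity, nullity = 5 − 3 = 2.

2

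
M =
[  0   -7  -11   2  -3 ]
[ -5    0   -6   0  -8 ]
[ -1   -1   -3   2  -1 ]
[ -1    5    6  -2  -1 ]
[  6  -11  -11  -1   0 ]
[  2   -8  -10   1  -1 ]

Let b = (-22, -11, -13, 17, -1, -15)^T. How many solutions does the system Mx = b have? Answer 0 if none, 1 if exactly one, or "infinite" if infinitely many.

Row reduce the augmented matrix [M | b].
Swap R1 ↔ R2
R3 ← R3 − (1/5)·R1: [0, -1, -9/5, 2, 3/5, -54/5]
R4 ← R4 − (1/5)·R1: [0, 5, 36/5, -2, 3/5, 96/5]
R5 ← R5 + (6/5)·R1: [0, -11, -91/5, -1, -48/5, -71/5]
R6 ← R6 + (2/5)·R1: [0, -8, -62/5, 1, -21/5, -97/5]
R3 ← R3 − (1/7)·R2: [0, 0, -8/35, 12/7, 36/35, -268/35]
R4 ← R4 + (5/7)·R2: [0, 0, -23/35, -4/7, -54/35, 122/35]
R5 ← R5 − (11/7)·R2: [0, 0, -32/35, -29/7, -171/35, 713/35]
R6 ← R6 − (8/7)·R2: [0, 0, 6/35, -9/7, -27/35, 201/35]
R4 ← R4 − (23/8)·R3: [0, 0, 0, -11/2, -9/2, 51/2]
R5 ← R5 − (4)·R3: [0, 0, 0, -11, -9, 51]
R6 ← R6 + (3/4)·R3: [0, 0, 0, 0, 0, 0]
R5 ← R5 − (2)·R4: [0, 0, 0, 0, 0, 0]
The echelon form has 4 nonzero rows, and every pivot lies in the first 5 columns, so rank(M) = rank([M|b]) = 4.
The system is consistent.
rank = 4 < 5 unknowns, so there are infinitely many solutions.

infinite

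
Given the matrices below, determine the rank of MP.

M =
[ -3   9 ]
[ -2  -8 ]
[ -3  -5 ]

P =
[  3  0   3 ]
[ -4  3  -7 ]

First compute MP:
[[-45,  27, -72],
 [ 26, -24,  50],
 [ 11, -15,  26]]
Now row reduce the product.
R2 ← R2 + (26/45)·R1: [0, -42/5, 42/5]
R3 ← R3 + (11/45)·R1: [0, -42/5, 42/5]
R3 ← R3 − R2: [0, 0, 0]
2 nonzero rows, so rank(MP) = 2.

2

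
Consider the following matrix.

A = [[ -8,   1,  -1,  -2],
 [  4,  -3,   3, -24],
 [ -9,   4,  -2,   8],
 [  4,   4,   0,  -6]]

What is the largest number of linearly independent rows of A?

Row reduce to echelon form.
R2 ← R2 + (1/2)·R1: [0, -5/2, 5/2, -25]
R3 ← R3 − (9/8)·R1: [0, 23/8, -7/8, 41/4]
R4 ← R4 + (1/2)·R1: [0, 9/2, -1/2, -7]
R3 ← R3 + (23/20)·R2: [0, 0, 2, -37/2]
R4 ← R4 + (9/5)·R2: [0, 0, 4, -52]
R4 ← R4 − (2)·R3: [0, 0, 0, -15]
Echelon form has 4 nonzero rows, so rank(A) = 4.
The rank gives the maximum number of linearly independent rows: 4.

4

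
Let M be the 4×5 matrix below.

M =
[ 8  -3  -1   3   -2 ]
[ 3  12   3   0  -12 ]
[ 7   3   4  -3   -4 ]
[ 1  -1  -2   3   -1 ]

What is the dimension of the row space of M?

Row reduce to echelon form.
R2 ← R2 − (3/8)·R1: [0, 105/8, 27/8, -9/8, -45/4]
R3 ← R3 − (7/8)·R1: [0, 45/8, 39/8, -45/8, -9/4]
R4 ← R4 − (1/8)·R1: [0, -5/8, -15/8, 21/8, -3/4]
R3 ← R3 − (3/7)·R2: [0, 0, 24/7, -36/7, 18/7]
R4 ← R4 + (1/21)·R2: [0, 0, -12/7, 18/7, -9/7]
R4 ← R4 + (1/2)·R3: [0, 0, 0, 0, 0]
Echelon form has 3 nonzero rows, so rank(M) = 3.
The row space has dimension equal to the rank: 3.

3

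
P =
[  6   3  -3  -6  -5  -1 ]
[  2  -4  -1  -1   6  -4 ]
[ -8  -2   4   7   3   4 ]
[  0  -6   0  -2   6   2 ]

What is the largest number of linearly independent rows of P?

3

Row reduce to echelon form.
R2 ← R2 − (1/3)·R1: [0, -5, 0, 1, 23/3, -11/3]
R3 ← R3 + (4/3)·R1: [0, 2, 0, -1, -11/3, 8/3]
R3 ← R3 + (2/5)·R2: [0, 0, 0, -3/5, -3/5, 6/5]
R4 ← R4 − (6/5)·R2: [0, 0, 0, -16/5, -16/5, 32/5]
R4 ← R4 − (16/3)·R3: [0, 0, 0, 0, 0, 0]
Echelon form has 3 nonzero rows, so rank(P) = 3.
The rank gives the maximum number of linearly independent rows: 3.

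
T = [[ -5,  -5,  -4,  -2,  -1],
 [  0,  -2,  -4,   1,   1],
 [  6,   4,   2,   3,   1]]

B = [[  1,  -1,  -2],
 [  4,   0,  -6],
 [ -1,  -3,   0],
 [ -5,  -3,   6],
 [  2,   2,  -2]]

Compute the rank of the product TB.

First compute TB:
[[-13,  21,  30],
 [ -7,  11,  16],
 [  7, -19, -20]]
Now row reduce the product.
R2 ← R2 − (7/13)·R1: [0, -4/13, -2/13]
R3 ← R3 + (7/13)·R1: [0, -100/13, -50/13]
R3 ← R3 − (25)·R2: [0, 0, 0]
2 nonzero rows, so rank(TB) = 2.

2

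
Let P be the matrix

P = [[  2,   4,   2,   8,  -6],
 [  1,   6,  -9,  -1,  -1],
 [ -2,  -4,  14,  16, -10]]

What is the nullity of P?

2

Row reduce to echelon form.
R2 ← R2 − (1/2)·R1: [0, 4, -10, -5, 2]
R3 ← R3 + R1: [0, 0, 16, 24, -16]
3 nonzero rows, so rank(P) = 3.
P has 5 columns; by rank–nullity, nullity = 5 − 3 = 2.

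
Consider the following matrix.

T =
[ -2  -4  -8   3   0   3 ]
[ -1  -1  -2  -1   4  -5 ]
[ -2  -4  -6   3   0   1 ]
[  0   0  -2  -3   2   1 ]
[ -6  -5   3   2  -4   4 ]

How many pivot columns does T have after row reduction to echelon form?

5

Row reduce to echelon form.
R2 ← R2 − (1/2)·R1: [0, 1, 2, -5/2, 4, -13/2]
R3 ← R3 − R1: [0, 0, 2, 0, 0, -2]
R5 ← R5 − (3)·R1: [0, 7, 27, -7, -4, -5]
R5 ← R5 − (7)·R2: [0, 0, 13, 21/2, -32, 81/2]
R4 ← R4 + R3: [0, 0, 0, -3, 2, -1]
R5 ← R5 − (13/2)·R3: [0, 0, 0, 21/2, -32, 107/2]
R5 ← R5 + (7/2)·R4: [0, 0, 0, 0, -25, 50]
Echelon form has 5 nonzero rows, so rank(T) = 5.
Each nonzero row contributes one pivot column: 5 pivot columns.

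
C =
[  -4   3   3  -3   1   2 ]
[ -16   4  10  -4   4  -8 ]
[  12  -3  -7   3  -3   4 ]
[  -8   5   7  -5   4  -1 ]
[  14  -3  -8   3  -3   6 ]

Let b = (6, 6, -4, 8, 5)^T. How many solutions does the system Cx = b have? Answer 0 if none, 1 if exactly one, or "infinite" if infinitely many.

Row reduce the augmented matrix [C | b].
R2 ← R2 − (4)·R1: [0, -8, -2, 8, 0, -16, -18]
R3 ← R3 + (3)·R1: [0, 6, 2, -6, 0, 10, 14]
R4 ← R4 − (2)·R1: [0, -1, 1, 1, 2, -5, -4]
R5 ← R5 + (7/2)·R1: [0, 15/2, 5/2, -15/2, 1/2, 13, 26]
R3 ← R3 + (3/4)·R2: [0, 0, 1/2, 0, 0, -2, 1/2]
R4 ← R4 − (1/8)·R2: [0, 0, 5/4, 0, 2, -3, -7/4]
R5 ← R5 + (15/16)·R2: [0, 0, 5/8, 0, 1/2, -2, 73/8]
R4 ← R4 − (5/2)·R3: [0, 0, 0, 0, 2, 2, -3]
R5 ← R5 − (5/4)·R3: [0, 0, 0, 0, 1/2, 1/2, 17/2]
R5 ← R5 − (1/4)·R4: [0, 0, 0, 0, 0, 0, 37/4]
The echelon form has 5 nonzero rows; the last pivot sits in the augmented column, so rank(C) = 4 but rank([C|b]) = 5.
Since the ranks differ, the system is inconsistent.
It has no solutions.

0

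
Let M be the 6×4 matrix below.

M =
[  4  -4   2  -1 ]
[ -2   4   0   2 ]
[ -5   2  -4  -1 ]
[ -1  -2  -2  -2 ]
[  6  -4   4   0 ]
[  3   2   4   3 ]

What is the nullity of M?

2

Row reduce to echelon form.
R2 ← R2 + (1/2)·R1: [0, 2, 1, 3/2]
R3 ← R3 + (5/4)·R1: [0, -3, -3/2, -9/4]
R4 ← R4 + (1/4)·R1: [0, -3, -3/2, -9/4]
R5 ← R5 − (3/2)·R1: [0, 2, 1, 3/2]
R6 ← R6 − (3/4)·R1: [0, 5, 5/2, 15/4]
R3 ← R3 + (3/2)·R2: [0, 0, 0, 0]
R4 ← R4 + (3/2)·R2: [0, 0, 0, 0]
R5 ← R5 − R2: [0, 0, 0, 0]
R6 ← R6 − (5/2)·R2: [0, 0, 0, 0]
2 nonzero rows, so rank(M) = 2.
M has 4 columns; by rank–nullity, nullity = 4 − 2 = 2.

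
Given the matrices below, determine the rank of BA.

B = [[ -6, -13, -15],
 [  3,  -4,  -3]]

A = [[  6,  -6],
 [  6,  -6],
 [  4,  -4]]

First compute BA:
[[-174, 174],
 [-18,  18]]
Now row reduce the product.
R2 ← R2 − (3/29)·R1: [0, 0]
1 nonzero row, so rank(BA) = 1.

1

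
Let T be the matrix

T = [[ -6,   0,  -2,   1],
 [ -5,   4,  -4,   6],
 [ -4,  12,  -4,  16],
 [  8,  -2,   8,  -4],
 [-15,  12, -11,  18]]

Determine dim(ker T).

0

Row reduce to echelon form.
R2 ← R2 − (5/6)·R1: [0, 4, -7/3, 31/6]
R3 ← R3 − (2/3)·R1: [0, 12, -8/3, 46/3]
R4 ← R4 + (4/3)·R1: [0, -2, 16/3, -8/3]
R5 ← R5 − (5/2)·R1: [0, 12, -6, 31/2]
R3 ← R3 − (3)·R2: [0, 0, 13/3, -1/6]
R4 ← R4 + (1/2)·R2: [0, 0, 25/6, -1/12]
R5 ← R5 − (3)·R2: [0, 0, 1, 0]
R4 ← R4 − (25/26)·R3: [0, 0, 0, 1/13]
R5 ← R5 − (3/13)·R3: [0, 0, 0, 1/26]
R5 ← R5 − (1/2)·R4: [0, 0, 0, 0]
4 nonzero rows, so rank(T) = 4.
T has 4 columns; by rank–nullity, nullity = 4 − 4 = 0.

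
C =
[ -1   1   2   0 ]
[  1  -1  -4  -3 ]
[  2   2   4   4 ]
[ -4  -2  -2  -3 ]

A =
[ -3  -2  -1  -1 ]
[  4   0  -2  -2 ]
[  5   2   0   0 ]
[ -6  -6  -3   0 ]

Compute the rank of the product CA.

First compute CA:
[[ 17,   6,  -1,  -1],
 [ -9,   8,  10,   1],
 [ -2, -20, -18,  -6],
 [ 12,  22,  17,   8]]
Now row reduce the product.
R2 ← R2 + (9/17)·R1: [0, 190/17, 161/17, 8/17]
R3 ← R3 + (2/17)·R1: [0, -328/17, -308/17, -104/17]
R4 ← R4 − (12/17)·R1: [0, 302/17, 301/17, 148/17]
R3 ← R3 + (164/95)·R2: [0, 0, -168/95, -504/95]
R4 ← R4 − (151/95)·R2: [0, 0, 252/95, 756/95]
R4 ← R4 + (3/2)·R3: [0, 0, 0, 0]
3 nonzero rows, so rank(CA) = 3.

3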